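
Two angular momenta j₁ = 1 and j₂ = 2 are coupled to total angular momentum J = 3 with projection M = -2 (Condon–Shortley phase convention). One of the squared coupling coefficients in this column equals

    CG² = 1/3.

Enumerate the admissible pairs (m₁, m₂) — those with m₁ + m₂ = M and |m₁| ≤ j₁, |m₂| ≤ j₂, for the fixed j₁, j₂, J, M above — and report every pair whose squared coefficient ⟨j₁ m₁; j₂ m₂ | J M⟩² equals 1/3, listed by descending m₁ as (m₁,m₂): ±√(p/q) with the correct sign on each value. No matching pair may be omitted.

Admissible pairs with m₁+m₂ = M = -2: (-1,-1), (0,-2)
  (m₁,m₂)=(0,-2): CG² = 1/3, CG = +√(1/3)   ← matches the target
  (m₁,m₂)=(-1,-1): CG² = 2/3, CG = +√(2/3)
Pairs with CG² = 1/3: (0,-2): +√(1/3)

(0,-2): +√(1/3)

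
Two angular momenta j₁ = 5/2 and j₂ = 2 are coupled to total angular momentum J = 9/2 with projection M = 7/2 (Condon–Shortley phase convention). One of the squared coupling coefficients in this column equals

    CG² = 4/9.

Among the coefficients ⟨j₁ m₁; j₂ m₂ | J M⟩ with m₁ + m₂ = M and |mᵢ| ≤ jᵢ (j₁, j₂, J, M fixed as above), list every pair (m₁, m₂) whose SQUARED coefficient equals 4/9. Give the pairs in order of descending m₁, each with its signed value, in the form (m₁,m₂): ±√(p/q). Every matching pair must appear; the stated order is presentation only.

Admissible pairs with m₁+m₂ = M = 7/2: (3/2,2), (5/2,1)
  (m₁,m₂)=(5/2,1): CG² = 4/9, CG = +√(4/9)   ← matches the target
  (m₁,m₂)=(3/2,2): CG² = 5/9, CG = +√(5/9)
Pairs with CG² = 4/9: (5/2,1): +√(4/9)

(5/2,1): +√(4/9)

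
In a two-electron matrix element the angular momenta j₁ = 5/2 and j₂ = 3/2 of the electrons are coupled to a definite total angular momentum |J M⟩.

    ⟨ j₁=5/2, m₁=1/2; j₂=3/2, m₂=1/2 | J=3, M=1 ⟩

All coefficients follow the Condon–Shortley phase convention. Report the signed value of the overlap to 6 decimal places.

j₁+j₂−J=1  J+j₁−j₂=4  J−j₁+j₂=2  j₁+j₂+J+1=8
(j₁±m₁, j₂±m₂, J±M) = (3,2,2,1,4,2)
P² = 48/5
sum k=0..1:
  [0] +1/8 = 1/8
  [1] −1/6 = -1/6
S = -1/24
C² = P²·S² = 1/60 ; C = -0.129099

-0.129099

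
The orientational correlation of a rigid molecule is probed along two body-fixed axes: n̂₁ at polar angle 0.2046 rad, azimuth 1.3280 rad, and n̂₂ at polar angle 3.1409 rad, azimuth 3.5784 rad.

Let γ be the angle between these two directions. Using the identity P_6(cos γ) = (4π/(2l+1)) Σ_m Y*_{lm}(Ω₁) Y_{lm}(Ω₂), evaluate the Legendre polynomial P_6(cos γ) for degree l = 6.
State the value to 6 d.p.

0.607290

Expand P_6 via completeness: Σ_{m} conj(Y_{6,m}) at Ω₁ times Y_{6,m} at Ω₂ —
  term(m=-6) = +0.000000-0.000000i   from Y*(Ω₁)=-0.000004+0.000034i, Y(Ω₂)=-0.000000-0.000000i
  term(m=-5) = -0.000000-0.000000i   from Y*(Ω₁)=+0.000532+0.000198i, Y(Ω₂)=-0.000000-0.000000i
  term(m=-4) = -0.000000-0.000000i   from Y*(Ω₁)=+0.003275-0.004791i, Y(Ω₂)=-0.000000-0.000000i
  term(m=-3) = -0.000000+0.000000i   from Y*(Ω₁)=-0.026870-0.030123i, Y(Ω₂)=+0.000000-0.000000i
  term(m=-2) = -0.000000+0.000000i   from Y*(Ω₁)=-0.167357+0.088321i, Y(Ω₂)=+0.000002-0.000002i
  term(m=-1) = +0.000773+0.000956i   from Y*(Ω₁)=+0.129458+0.522679i, Y(Ω₂)=+0.002069-0.000966i
  term(m=+0) = +0.626701+0.000000i   from Y*(Ω₁)=+0.616163-0.000000i, Y(Ω₂)=+1.017102+0.000000i
  term(m=+1) = +0.000773-0.000956i   from Y*(Ω₁)=-0.129458+0.522679i, Y(Ω₂)=-0.002069-0.000966i
  term(m=+2) = -0.000000-0.000000i   from Y*(Ω₁)=-0.167357-0.088321i, Y(Ω₂)=+0.000002+0.000002i
  term(m=+3) = -0.000000-0.000000i   from Y*(Ω₁)=+0.026870-0.030123i, Y(Ω₂)=-0.000000-0.000000i
  term(m=+4) = -0.000000+0.000000i   from Y*(Ω₁)=+0.003275+0.004791i, Y(Ω₂)=-0.000000+0.000000i
  term(m=+5) = -0.000000+0.000000i   from Y*(Ω₁)=-0.000532+0.000198i, Y(Ω₂)=+0.000000-0.000000i
  term(m=+6) = +0.000000+0.000000i   from Y*(Ω₁)=-0.000004-0.000034i, Y(Ω₂)=-0.000000+0.000000i
Total Σ_m = +0.628246-0.000000i. Multiply by 0.966644: +0.607290-0.000000i. P_6(cos γ) = 0.607290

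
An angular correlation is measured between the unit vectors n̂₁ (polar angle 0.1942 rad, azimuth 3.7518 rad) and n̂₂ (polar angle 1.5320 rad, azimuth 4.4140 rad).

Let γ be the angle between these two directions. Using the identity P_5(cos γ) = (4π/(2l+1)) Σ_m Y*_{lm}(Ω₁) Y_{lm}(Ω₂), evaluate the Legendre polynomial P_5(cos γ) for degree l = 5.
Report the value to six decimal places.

0.298317

Expand P_5 via completeness: Σ_{m} conj(Y_{5,m}) at Ω₁ times Y_{5,m} at Ω₂ —
  [-5]  conj(Y_{5,-5})(Ω₁) = (0.000124, -0.000011) ; Y_{5,-5}(Ω₂) = (-0.460952, 0.036422) ; Δ = (-0.000057, 0.000010)
  [-4]  conj(Y_{5,-4})(Ω₁) = (-0.001527, 0.001288) ; Y_{5,-4}(Ω₂) = (0.020907, 0.052766) ; Δ = (-0.000100, -0.000054)
  [-3]  conj(Y_{5,-3})(Ω₁) = (0.004896, -0.018417) ; Y_{5,-3}(Ω₂) = (-0.265689, 0.212939) ; Δ = (0.002621, 0.005936)
  [-2]  conj(Y_{5,-2})(Ω₁) = (0.040141, 0.109836) ; Y_{5,-2}(Ω₂) = (0.054045, 0.036719) ; Δ = (-0.001864, 0.007410)
  [-1]  conj(Y_{5,-1})(Ω₁) = (-0.353886, -0.247447) ; Y_{5,-1}(Ω₂) = (-0.092109, 0.299470) ; Δ = (0.106699, -0.083186)
  [+0]  conj(Y_{5,0})(Ω₁) = (0.688722, -0.000000) ; Y_{5,0}(Ω₂) = (0.067565, 0.000000) ; Δ = (0.046533, 0.000000)
  [+1]  conj(Y_{5,1})(Ω₁) = (0.353886, -0.247447) ; Y_{5,1}(Ω₂) = (0.092109, 0.299470) ; Δ = (0.106699, 0.083186)
  [+2]  conj(Y_{5,2})(Ω₁) = (0.040141, -0.109836) ; Y_{5,2}(Ω₂) = (0.054045, -0.036719) ; Δ = (-0.001864, -0.007410)
  [+3]  conj(Y_{5,3})(Ω₁) = (-0.004896, -0.018417) ; Y_{5,3}(Ω₂) = (0.265689, 0.212939) ; Δ = (0.002621, -0.005936)
  [+4]  conj(Y_{5,4})(Ω₁) = (-0.001527, -0.001288) ; Y_{5,4}(Ω₂) = (0.020907, -0.052766) ; Δ = (-0.000100, 0.000054)
  [+5]  conj(Y_{5,5})(Ω₁) = (-0.000124, -0.000011) ; Y_{5,5}(Ω₂) = (0.460952, 0.036422) ; Δ = (-0.000057, -0.000010)
Total Σ_m = (0.261132, 0.000000). Multiply by 1.142397: (0.298317, 0.000000). P_5(cos γ) = 0.298317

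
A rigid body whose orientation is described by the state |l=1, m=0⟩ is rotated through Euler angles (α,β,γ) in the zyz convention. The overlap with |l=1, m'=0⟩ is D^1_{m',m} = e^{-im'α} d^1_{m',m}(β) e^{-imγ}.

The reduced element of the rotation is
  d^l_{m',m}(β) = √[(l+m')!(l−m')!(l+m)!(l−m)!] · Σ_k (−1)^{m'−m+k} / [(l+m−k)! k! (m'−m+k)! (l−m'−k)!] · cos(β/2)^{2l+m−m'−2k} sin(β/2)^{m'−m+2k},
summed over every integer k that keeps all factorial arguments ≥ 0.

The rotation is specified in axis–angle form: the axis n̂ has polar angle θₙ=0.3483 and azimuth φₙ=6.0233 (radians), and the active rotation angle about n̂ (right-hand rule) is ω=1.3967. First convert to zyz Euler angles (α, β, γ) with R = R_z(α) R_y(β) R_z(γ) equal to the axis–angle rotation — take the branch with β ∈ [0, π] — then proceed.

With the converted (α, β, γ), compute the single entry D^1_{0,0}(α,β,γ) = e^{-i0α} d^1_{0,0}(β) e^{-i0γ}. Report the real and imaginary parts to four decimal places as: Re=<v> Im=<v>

Re=0.9037 Im=0.0000

Axis–angle → zyz. n̂ = (sinθₙcosφₙ, sinθₙsinφₙ, cosθₙ) = (+0.329839, -0.087704, +0.939954), ω = 1.3967.
R = I cosω + sinω [n̂]ₓ + (1−cosω) n̂n̂ᵀ gives
  R = [+0.263167, -0.949663, +0.169952; +0.901828, +0.179578, -0.393011; +0.342708, +0.256695, +0.903692]
β = atan2(√(R₁₃²+R₂₃²), R₃₃) = 0.442482; α = atan2(R₂₃, R₁₃) mod 2π = 5.120541; γ = atan2(R₃₂, −R₃₁) mod 2π = 2.498719
Split into d^1_{0,0}(β=0.4425) × two z-phases.
Half-angle: c=0.975626, s=0.219441. N=√(1·1·1·1)=1.000000
Admissible k: 0..1 (factorial args all ≥0)
  k=0: (−1)^0·1.0000/(1)·0.9756^2·0.2194^0 = +0.951846
  k=1: (−1)^1·1.0000/(1)·0.9756^0·0.2194^2 = -0.048154
d^1_{0,0}(0.4425) = +0.951846 -0.048154 = +0.903692
D = (+1.000000+0.000000i)·(+0.903692)·(+1.000000+0.000000i) = +0.903692+0.000000i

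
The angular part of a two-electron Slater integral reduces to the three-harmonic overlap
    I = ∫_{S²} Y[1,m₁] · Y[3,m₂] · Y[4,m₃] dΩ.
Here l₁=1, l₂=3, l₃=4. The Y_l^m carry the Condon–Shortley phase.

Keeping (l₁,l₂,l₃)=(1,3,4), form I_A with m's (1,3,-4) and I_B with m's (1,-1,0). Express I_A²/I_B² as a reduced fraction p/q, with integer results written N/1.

Same 1,3,4: normalisation and zero-m 3j drop out of the ratio.
A: Δ: 0! 2! 6! / 9! → 1/252; sum: t=0:+1/1440 = 1/1440; 3j²(1 3 4; 1 3 -4) = Δ·Π!·Σ² = 1/9  (sign +1)
B: Δ: 0! 2! 6! / 9! → 1/252; sum: t=0:+1/96 = 1/96; 3j²(1 3 4; 1 -1 0) = Δ·Π!·Σ² = 1/42  (sign +1)
I_A²/I_B² = (1/9)/(1/42) = 14/3

14/3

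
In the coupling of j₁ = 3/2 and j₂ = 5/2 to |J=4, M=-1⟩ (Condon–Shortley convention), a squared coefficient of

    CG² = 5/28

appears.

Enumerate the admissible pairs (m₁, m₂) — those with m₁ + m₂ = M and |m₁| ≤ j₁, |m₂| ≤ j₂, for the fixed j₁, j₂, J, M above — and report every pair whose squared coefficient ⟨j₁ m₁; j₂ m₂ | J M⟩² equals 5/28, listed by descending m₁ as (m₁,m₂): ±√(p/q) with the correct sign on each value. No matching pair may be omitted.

(-3/2,1/2): +√(5/28)

Admissible pairs with m₁+m₂ = M = -1: (-3/2,1/2), (-1/2,-1/2), (1/2,-3/2), (3/2,-5/2)
  (m₁,m₂)=(3/2,-5/2): CG² = 1/56, CG = +√(1/56)
  (m₁,m₂)=(1/2,-3/2): CG² = 15/56, CG = +√(15/56)
  (m₁,m₂)=(-1/2,-1/2): CG² = 15/28, CG = +√(15/28)
  (m₁,m₂)=(-3/2,1/2): CG² = 5/28, CG = +√(5/28)   ← matches the target
Pairs with CG² = 5/28: (-3/2,1/2): +√(5/28)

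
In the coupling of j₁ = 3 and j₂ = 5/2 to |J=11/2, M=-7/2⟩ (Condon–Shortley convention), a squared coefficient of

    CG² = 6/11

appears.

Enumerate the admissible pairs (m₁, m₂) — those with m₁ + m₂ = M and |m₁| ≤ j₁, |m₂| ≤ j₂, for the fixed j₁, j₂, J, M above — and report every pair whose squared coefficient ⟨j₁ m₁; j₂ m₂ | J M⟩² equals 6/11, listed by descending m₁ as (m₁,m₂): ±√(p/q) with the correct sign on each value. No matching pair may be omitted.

Admissible pairs with m₁+m₂ = M = -7/2: (-3,-1/2), (-2,-3/2), (-1,-5/2)
  (m₁,m₂)=(-1,-5/2): CG² = 3/11, CG = +√(3/11)
  (m₁,m₂)=(-2,-3/2): CG² = 6/11, CG = +√(6/11)   ← matches the target
  (m₁,m₂)=(-3,-1/2): CG² = 2/11, CG = +√(2/11)
Pairs with CG² = 6/11: (-2,-3/2): +√(6/11)

(-2,-3/2): +√(6/11)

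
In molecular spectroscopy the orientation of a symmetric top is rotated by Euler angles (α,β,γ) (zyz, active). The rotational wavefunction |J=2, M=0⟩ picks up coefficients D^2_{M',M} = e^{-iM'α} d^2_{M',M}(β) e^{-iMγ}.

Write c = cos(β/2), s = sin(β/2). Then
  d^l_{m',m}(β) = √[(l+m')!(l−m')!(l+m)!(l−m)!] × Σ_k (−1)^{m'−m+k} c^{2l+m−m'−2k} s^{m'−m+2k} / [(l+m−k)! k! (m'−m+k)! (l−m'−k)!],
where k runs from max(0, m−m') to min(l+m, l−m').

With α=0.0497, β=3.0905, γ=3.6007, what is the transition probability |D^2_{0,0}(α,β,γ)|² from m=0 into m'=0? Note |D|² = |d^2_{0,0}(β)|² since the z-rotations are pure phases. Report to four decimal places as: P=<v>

D^2_{0,0}(0.0497,3.0905,3.6007) = e^{-i·0·0.0497}·d^2_{0,0}(3.0905)·e^{-i·0·3.6007}. Compute d first:
With c≡cos(β/2)=0.025544 and s≡sin(β/2)=0.999674, N=[2·2·2·2]^{1/2}=4.000000
The bounds max(0,m−m')=0 and min(l+m,l−m')=2 give 3 terms
  k=0: (−1)^0·4.0000/(4)·0.0255^4·0.9997^0 = +0.000000
  k=1: (−1)^1·4.0000/(1)·0.0255^2·0.9997^2 = -0.002608
  k=2: (−1)^2·4.0000/(4)·0.0255^0·0.9997^4 = +0.998695
d^2_{0,0}(3.0905) = +0.000000 -0.002608 +0.998695 = +0.996088
|D^2_{0,0}|² = |d^2_{0,0}(β)|² = (+0.996088)² = 0.992191 (the z-rotation phases have unit modulus)

P=0.9922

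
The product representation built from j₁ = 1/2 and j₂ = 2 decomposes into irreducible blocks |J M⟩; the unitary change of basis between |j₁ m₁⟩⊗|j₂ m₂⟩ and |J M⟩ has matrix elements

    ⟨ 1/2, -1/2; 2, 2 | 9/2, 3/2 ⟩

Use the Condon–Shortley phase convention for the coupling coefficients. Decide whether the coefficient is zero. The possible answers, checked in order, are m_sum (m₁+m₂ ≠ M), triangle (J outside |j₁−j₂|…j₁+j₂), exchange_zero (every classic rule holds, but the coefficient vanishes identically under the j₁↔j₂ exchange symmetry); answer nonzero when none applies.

triangle

m-sum: m₁+m₂ = -1/2+2 = 3/2, M = 3/2  ✓
triangle: need |j₁−j₂| ≤ J ≤ j₁+j₂, i.e. J ∈ [3/2, 5/2]; J = 9/2 is outside ✗ ⇒ coefficient is 0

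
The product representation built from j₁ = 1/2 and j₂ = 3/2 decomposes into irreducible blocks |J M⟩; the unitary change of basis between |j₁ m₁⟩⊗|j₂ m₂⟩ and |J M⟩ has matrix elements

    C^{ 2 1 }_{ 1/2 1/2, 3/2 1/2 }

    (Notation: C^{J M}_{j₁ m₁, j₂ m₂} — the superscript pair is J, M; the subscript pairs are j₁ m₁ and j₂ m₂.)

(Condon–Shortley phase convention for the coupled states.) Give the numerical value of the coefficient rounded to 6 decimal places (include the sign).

triangle: 0!×1!×3!/5! = 6/120
(j±m)!: 1!×0!×2!×1!×3!×1! = 12
prefactor² = (2J+1)×Δ×N² = 3
  k=0: +1/(0!×0!×0!×2!×1!×1!) = 1/2
Σ = 1/2  ⇒  CG² = 3×(1/2)² = 3/4
CG = +√(3/4) = +0.866025

+√(3/4) ≈ +0.866025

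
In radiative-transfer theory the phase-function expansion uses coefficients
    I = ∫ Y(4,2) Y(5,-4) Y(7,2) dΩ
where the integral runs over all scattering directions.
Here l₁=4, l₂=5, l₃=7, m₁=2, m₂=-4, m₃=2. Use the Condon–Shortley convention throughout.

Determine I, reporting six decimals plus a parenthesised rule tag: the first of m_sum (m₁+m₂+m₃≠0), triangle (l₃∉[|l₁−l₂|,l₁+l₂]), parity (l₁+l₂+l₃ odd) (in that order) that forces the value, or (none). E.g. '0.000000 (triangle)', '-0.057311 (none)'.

-0.139414 (none)

Checks pass: Σm=0; 16 even; l₃=7∈[1,9].
(2·4+1)(2·5+1)(2·7+1) = 1485
Δ: 2! 6! 8! / 17! → 1/6126120
sum: t=0:+1/69120 t=1:−1/20736 t=2:+1/69120 = -1/51840
3j²(4 5 7; 0 0 0) = Δ·Π!·Σ² = 280/21879  (sign +1)
sum: t=0:+1/483840 t=1:−1/4838400 = 1/537600
3j²(4 5 7; 2 -4 2) = Δ·Π!·Σ² = 2187/170170  (sign -1)
combine: 4πI² = 1485·280/21879·2187/170170 = 131220/537251
take √, sign -1: I = -0.13941403
No selection rule forces the value: the integral is nonzero (none).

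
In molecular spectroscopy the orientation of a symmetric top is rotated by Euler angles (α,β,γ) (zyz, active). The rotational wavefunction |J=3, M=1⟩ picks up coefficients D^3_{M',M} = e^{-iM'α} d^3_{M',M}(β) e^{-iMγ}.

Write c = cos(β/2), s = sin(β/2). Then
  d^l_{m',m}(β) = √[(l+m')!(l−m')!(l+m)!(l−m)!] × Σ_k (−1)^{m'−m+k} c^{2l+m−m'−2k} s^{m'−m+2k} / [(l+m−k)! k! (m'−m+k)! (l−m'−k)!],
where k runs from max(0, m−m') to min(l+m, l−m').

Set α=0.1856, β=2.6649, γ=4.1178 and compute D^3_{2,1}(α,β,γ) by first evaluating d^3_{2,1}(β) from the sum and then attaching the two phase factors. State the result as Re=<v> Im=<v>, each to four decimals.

Re=-0.0164 Im=0.0723

First d^3_{2,1}(β=2.6649), then the phase factors e^{-i(2)α} and e^{-i(1)γ}:
With c≡cos(β/2)=0.236096 and s≡sin(β/2)=0.971730, N=[120·1·24·2]^{1/2}=75.894664
The bounds max(0,m−m')=0 and min(l+m,l−m')=1 give 2 terms
  k=0: (−1)^1·75.8947/(24)·0.2361^5·0.9717^1 = -0.002254
  k=1: (−1)^2·75.8947/(12)·0.2361^3·0.9717^3 = +0.076372
d^3_{2,1}(2.6649) = -0.002254 +0.076372 = +0.074118
Attach z-rotation phases: D = e^{-i(2)(0.1856)}·(+0.074118)·e^{-i(1)(4.1178)} = -0.016420+0.072276i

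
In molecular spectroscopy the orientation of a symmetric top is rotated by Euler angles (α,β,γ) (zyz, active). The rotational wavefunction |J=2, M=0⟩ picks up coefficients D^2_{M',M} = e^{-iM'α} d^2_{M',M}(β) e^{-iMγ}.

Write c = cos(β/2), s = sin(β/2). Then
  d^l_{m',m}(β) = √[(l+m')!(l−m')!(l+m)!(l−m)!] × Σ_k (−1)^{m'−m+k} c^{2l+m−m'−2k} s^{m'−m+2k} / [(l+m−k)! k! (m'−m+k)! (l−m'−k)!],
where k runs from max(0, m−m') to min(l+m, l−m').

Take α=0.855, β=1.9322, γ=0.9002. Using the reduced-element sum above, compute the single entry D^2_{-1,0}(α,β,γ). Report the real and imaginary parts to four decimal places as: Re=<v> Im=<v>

Split into d^2_{-1,0}(β=1.9322) × two z-phases.
c=cos(1.932200/2)=0.568512, s=sin(1.932200/2)=0.822675; N=√[1·6·2·2]=4.898979
The bounds max(0,m−m')=1 and min(l+m,l−m')=2 give 2 terms
  k=1: (−1)^0·4.8990/(2)·0.5685^3·0.8227^1 = +0.370274
  k=2: (−1)^1·4.8990/(2)·0.5685^1·0.8227^3 = -0.775354
d^2_{-1,0}(1.9322) = +0.370274 -0.775354 = -0.405080
Phases: e^{-i·(-1)·0.8550}=+0.656219+0.754571i, e^{-i·(0)·0.9002}=+1.000000+0.000000i ⇒ D=-0.265821-0.305661i

Re=-0.2658 Im=-0.3057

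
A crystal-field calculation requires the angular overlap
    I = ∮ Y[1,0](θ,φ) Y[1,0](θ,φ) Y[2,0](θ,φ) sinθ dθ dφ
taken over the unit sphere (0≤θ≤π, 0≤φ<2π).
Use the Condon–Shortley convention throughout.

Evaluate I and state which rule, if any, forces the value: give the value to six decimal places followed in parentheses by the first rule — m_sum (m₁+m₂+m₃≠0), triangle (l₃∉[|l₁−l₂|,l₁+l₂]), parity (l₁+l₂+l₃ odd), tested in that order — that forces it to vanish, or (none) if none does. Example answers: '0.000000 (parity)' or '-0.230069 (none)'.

m-sum 0 ✓  L=4 even ✓  0≤2≤2 ✓
Π(2lᵢ+1) = 3×3×5 = 45
triangle coeff Δ(1,1,2) = 1/30
Σ_t [0,0]: t=0:+1/1 = 1/1
(3j)²=2/15 [(1 1 2; 0 0 0)], sign=+1
(m-triple is (0,0,0) — same symbol as above.)
⇒ 4πI² = 4/5
I = (+1)√(4/5/(4π)) = 0.25231325
No selection rule forces the value: the integral is nonzero (none).

0.252313 (none)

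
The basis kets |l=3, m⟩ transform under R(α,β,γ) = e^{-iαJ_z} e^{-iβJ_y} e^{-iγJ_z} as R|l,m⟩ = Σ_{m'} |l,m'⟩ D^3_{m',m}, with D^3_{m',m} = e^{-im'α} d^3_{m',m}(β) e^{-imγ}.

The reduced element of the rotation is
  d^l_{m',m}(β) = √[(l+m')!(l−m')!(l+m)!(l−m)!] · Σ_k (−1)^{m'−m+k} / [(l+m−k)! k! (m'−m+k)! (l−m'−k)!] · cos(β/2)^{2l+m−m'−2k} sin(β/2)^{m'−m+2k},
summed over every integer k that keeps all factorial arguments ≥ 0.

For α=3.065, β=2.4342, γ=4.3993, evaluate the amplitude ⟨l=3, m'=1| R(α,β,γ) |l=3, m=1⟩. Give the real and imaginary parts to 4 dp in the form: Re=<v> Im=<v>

First d^3_{1,1}(β=2.4342), then the phase factors e^{-i(1)α} and e^{-i(1)γ}:
c=cos(2.434200/2)=0.346368, s=sin(2.434200/2)=0.938099; N=√[24·2·24·2]=48.000000
The bounds max(0,m−m')=0 and min(l+m,l−m')=2 give 3 terms
  k=0: (−1)^0·48.0000/(48)·0.3464^6·0.9381^0 = +0.001727
  k=1: (−1)^1·48.0000/(6)·0.3464^4·0.9381^2 = -0.101330
  k=2: (−1)^2·48.0000/(8)·0.3464^2·0.9381^4 = +0.557469
d^3_{1,1}(2.4342) = +0.001727 -0.101330 +0.557469 = +0.457866
Attach z-rotation phases: D = e^{-i(1)(3.0650)}·(+0.457866)·e^{-i(1)(4.3993)} = +0.173940-0.423539i

Re=0.1739 Im=-0.4235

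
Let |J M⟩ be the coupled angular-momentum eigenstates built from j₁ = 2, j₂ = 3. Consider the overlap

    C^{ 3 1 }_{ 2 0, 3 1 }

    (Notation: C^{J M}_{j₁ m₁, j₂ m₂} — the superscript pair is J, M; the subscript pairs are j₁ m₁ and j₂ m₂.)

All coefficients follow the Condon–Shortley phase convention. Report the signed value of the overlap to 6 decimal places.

j₁+j₂−J=2  J+j₁−j₂=2  J−j₁+j₂=4  j₁+j₂+J+1=9
(j₁±m₁, j₂±m₂, J±M) = (2,2,4,2,4,2)
P² = 256/15
sum k=0..2:
  [0] +1/96 = 1/96
  [1] −1/6 = -1/6
  [2] +1/16 = 1/16
S = -3/32
C² = P²·S² = 3/20 ; C = -0.387298

−√(3/20) = -0.387298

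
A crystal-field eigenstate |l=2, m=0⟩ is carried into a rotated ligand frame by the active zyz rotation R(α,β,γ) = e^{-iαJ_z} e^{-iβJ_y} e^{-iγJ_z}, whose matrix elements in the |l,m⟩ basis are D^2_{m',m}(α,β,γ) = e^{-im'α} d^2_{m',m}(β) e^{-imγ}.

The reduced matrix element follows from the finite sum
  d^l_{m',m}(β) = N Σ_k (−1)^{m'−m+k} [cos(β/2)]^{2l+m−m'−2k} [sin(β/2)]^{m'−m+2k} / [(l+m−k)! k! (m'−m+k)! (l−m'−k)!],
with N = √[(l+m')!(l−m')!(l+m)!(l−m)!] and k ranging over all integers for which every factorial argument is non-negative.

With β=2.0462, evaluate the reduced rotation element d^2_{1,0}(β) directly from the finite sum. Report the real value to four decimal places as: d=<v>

d^2_{1,0}(β=2.0462) via the finite sum:
Half-angle: c=0.520722, s=0.853726. N=√(6·1·2·2)=4.898979
Admissible k: 0..1 (factorial args all ≥0)
  k=0: (−1)^1·4.8990/(2)·0.5207^3·0.8537^1 = -0.295265
  k=1: (−1)^2·4.8990/(2)·0.5207^1·0.8537^3 = +0.793666
d^2_{1,0}(2.0462) = -0.295265 +0.793666 = +0.498401

d=0.4984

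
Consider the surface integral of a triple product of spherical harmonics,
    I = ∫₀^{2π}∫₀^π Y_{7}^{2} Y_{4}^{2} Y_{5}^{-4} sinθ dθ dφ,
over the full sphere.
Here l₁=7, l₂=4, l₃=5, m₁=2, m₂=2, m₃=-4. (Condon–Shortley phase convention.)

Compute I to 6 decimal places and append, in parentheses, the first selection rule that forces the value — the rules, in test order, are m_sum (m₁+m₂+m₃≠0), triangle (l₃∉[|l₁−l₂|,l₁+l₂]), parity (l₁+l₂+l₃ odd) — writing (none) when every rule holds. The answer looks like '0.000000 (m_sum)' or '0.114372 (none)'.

-0.139414 (none)

Rules hold: Σm=0, L=16 even, 3≤5≤11.
N = 15·9·11 = 1485
Δ = 6!·8!·2!/17! = 1/6126120
Racah Σ t=2..4: t=2:+1/69120 t=3:−1/20736 t=4:+1/69120 = -1/51840
⇒ 3j(7 4 5; 0 0 0)² = 280/21879, sgn +1
Racah Σ t=4..5: t=4:+1/483840 t=5:−1/4838400 = 1/537600
⇒ 3j(7 4 5; 2 2 -4)² = 2187/170170, sgn -1
4πI² = N·(3j₀)²·(3jₘ)² = 131220/537251
I = -1·√(0.244243/4π) = -0.13941403
No selection rule forces the value: the integral is nonzero (none).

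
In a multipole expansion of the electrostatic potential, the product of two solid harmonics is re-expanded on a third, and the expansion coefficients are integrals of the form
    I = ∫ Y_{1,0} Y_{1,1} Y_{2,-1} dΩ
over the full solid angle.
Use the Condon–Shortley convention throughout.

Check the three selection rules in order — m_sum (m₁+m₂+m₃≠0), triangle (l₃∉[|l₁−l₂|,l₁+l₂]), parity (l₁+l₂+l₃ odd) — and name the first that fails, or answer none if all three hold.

none

m₁+m₂+m₃ = 0 + 1 − 1 = 0  ✓
triangle: |1−1|=0 ≤ l₃=2 ≤ 1+1=2  ✓
parity: l₁+l₂+l₃ = 4 is even  ✓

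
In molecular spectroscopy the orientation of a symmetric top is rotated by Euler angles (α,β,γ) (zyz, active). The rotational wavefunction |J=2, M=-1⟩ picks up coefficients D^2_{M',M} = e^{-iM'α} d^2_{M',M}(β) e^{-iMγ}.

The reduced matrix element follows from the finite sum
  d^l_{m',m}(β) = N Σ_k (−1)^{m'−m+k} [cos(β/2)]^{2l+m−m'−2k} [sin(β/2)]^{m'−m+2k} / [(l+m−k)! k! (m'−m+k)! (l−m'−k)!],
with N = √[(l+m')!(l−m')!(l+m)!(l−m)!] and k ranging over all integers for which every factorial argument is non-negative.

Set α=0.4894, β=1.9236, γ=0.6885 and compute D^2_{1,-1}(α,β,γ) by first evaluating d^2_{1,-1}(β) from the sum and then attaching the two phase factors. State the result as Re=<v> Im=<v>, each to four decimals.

D^2_{1,-1}(0.4894,1.9236,0.6885) = e^{-i·1·0.4894}·d^2_{1,-1}(1.9236)·e^{-i·-1·0.6885}. Compute d first:
c=cos(1.923600/2)=0.572045, s=sin(1.923600/2)=0.820223; N=√[6·1·1·6]=6.000000
Admissible k: 0..1 (factorial args all ≥0)
  k=0: (−1)^2·6.0000/(2)·0.5720^2·0.8202^2 = +0.660457
  k=1: (−1)^3·6.0000/(6)·0.5720^0·0.8202^4 = -0.452613
d^2_{1,-1}(1.9236) = +0.660457 -0.452613 = +0.207844
Attach z-rotation phases: D = e^{-i(1)(0.4894)}·(+0.207844)·e^{-i(-1)(0.6885)} = +0.203738+0.041109i

Re=0.2037 Im=0.0411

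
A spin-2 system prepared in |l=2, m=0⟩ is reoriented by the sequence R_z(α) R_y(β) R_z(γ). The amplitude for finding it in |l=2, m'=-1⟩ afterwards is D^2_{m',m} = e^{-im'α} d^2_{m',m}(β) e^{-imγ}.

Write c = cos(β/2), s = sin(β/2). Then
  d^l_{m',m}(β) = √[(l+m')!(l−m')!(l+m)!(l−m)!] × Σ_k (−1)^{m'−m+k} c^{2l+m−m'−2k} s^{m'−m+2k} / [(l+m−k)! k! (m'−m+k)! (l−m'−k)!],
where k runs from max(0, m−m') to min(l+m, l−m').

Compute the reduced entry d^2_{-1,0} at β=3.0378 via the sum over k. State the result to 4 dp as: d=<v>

d=-0.1262

d^2_{-1,0}(β=3.0378) via the finite sum:
With c≡cos(β/2)=0.051873 and s≡sin(β/2)=0.998654, N=[1·6·2·2]^{1/2}=4.898979
Admissible k: 1..2 (factorial args all ≥0)
  k=1: (−1)^0·4.8990/(2)·0.0519^3·0.9987^1 = +0.000341
  k=2: (−1)^1·4.8990/(2)·0.0519^1·0.9987^3 = -0.126550
d^2_{-1,0}(3.0378) = +0.000341 -0.126550 = -0.126209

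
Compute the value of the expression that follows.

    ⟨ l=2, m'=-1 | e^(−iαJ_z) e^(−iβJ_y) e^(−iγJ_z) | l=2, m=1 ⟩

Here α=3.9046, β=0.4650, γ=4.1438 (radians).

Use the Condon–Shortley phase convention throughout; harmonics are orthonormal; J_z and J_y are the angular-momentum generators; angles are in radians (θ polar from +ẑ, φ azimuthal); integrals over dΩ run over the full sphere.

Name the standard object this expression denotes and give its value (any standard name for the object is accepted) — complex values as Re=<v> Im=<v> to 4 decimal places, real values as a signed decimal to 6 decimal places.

This is a Wigner D-matrix element — the rotation-matrix element ⟨l m'| R(α,β,γ) |l m⟩ in the angular-momentum basis.
D^2_{-1,1}(3.9046,0.4650,4.1438) = e^{-i·-1·3.9046}·d^2_{-1,1}(0.4650)·e^{-i·1·4.1438}. Compute d first:
With c≡cos(β/2)=0.973093 and s≡sin(β/2)=0.230411, N=[1·6·6·1]^{1/2}=6.000000
Admissible k: 2..3 (factorial args all ≥0)
  k=2: (−1)^0·6.0000/(2)·0.9731^2·0.2304^2 = +0.150812
  k=3: (−1)^1·6.0000/(6)·0.9731^0·0.2304^4 = -0.002818
d^2_{-1,1}(0.4650) = +0.150812 -0.002818 = +0.147994
D = (-0.722761-0.691098i)·(+0.147994)·(-0.538444+0.842662i) = +0.143780-0.035064i

Wigner D-matrix element, Re=0.1438 Im=-0.0351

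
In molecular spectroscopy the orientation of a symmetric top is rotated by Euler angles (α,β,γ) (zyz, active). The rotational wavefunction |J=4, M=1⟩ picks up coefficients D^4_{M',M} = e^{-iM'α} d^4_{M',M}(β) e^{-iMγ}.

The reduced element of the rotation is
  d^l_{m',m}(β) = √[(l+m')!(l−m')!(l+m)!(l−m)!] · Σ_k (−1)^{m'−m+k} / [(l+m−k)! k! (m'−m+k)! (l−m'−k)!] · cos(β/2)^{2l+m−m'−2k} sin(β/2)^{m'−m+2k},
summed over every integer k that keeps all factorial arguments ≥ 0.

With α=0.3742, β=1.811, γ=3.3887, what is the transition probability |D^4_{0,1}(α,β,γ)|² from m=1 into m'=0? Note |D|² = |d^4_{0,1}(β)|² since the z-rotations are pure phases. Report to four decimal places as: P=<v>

Split into d^4_{0,1}(β=1.8110) × two z-phases.
c=cos(1.811000/2)=0.617292, s=sin(1.811000/2)=0.786734; N=√[24·24·120·6]=643.987578
The bounds max(0,m−m')=1 and min(l+m,l−m')=4 give 4 terms
  k=1: (−1)^0·643.9876/(144)·0.6173^7·0.7867^1 = +0.120165
  k=2: (−1)^1·643.9876/(24)·0.6173^5·0.7867^3 = -1.171127
  k=3: (−1)^2·643.9876/(24)·0.6173^3·0.7867^5 = +1.902296
  k=4: (−1)^3·643.9876/(144)·0.6173^1·0.7867^7 = -0.514992
d^4_{0,1}(1.8110) = +0.120165 -1.171127 +1.902296 -0.514992 = +0.336342
|D^4_{0,1}|² = |d^4_{0,1}(β)|² = (+0.336342)² = 0.113126 (the z-rotation phases have unit modulus)

P=0.1131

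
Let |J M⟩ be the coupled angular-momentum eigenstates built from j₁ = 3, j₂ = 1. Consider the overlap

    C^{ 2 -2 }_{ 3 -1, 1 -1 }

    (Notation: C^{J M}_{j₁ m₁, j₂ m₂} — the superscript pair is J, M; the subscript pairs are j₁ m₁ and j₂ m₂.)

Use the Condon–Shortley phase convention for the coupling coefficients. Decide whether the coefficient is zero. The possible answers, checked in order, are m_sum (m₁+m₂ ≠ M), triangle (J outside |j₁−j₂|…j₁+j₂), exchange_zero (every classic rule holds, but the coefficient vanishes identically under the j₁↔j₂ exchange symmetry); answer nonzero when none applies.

nonzero

m-sum: m₁+m₂ = -1+(-1) = -2, M = -2  ✓
triangle: |j₁−j₂| = 2 ≤ J = 2 ≤ j₁+j₂ = 4  ✓
exchange: j₁≠j₂ or m₁≠m₂ — the exchange symmetry imposes no constraint here
value check: CG = +√(1/21) = +0.218218 ≠ 0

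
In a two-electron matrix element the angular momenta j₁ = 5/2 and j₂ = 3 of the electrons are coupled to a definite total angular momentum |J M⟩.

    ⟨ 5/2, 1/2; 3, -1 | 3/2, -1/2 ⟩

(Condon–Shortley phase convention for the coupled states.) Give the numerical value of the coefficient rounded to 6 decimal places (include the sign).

−√(1/105) ≈ -0.097590

triangle: 4!×1!×2!/8! = 48/40320
(j±m)!: 3!×2!×2!×4!×1!×2! = 1152
prefactor² = (2J+1)×Δ×N² = 192/35
  k=1: −1/(1!×3!×1!×1!×0!×1!) = -1/6
  k=2: +1/(2!×2!×0!×0!×1!×2!) = 1/8
Σ = -1/24  ⇒  CG² = 192/35×(-1/24)² = 1/105
CG = −√(1/105) = -0.097590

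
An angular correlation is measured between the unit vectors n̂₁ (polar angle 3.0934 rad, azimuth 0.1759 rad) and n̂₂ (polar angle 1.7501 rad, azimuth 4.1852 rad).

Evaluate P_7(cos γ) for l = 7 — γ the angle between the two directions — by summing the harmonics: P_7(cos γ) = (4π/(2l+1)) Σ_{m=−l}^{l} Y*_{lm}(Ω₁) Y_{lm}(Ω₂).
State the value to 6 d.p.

-0.262450

Term-by-term m-sum for l=7 (normalisation 4π/15 = 0.837758):
  term(m=-7) = (-0.000000, -0.000000)   from Y*(Ω₁)=(0.000000, 0.000000), Y(Ω₂)=(-0.232923, 0.380992)
  term(m=-6) = (0.000000, 0.000000)   from Y*(Ω₁)=(-0.000000, -0.000000), Y(Ω₂)=(-0.302770, -0.006523)
  term(m=-5) = (-0.000000, 0.000000)   from Y*(Ω₁)=(0.000001, 0.000001), Y(Ω₂)=(0.096149, 0.173661)
  term(m=-4) = (0.000012, -0.000004)   from Y*(Ω₁)=(-0.000030, -0.000025), Y(Ω₂)=(-0.162595, 0.272508)
  term(m=-3) = (0.000093, 0.000056)   from Y*(Ω₁)=(0.000849, 0.000495), Y(Ω₂)=(0.110178, 0.001187)
  term(m=-2) = (-0.000890, -0.005357)   from Y*(Ω₁)=(-0.016204, -0.005948), Y(Ω₂)=(0.155353, 0.273598)
  term(m=-1) = (0.009399, -0.011089)   from Y*(Ω₁)=(0.190869, 0.033925), Y(Ω₂)=(0.037725, -0.064803)
  term(m=+0) = (-0.330504, -0.000000)   from Y*(Ω₁)=(-1.057308, -0.000000), Y(Ω₂)=(0.312590, 0.000000)
  term(m=+1) = (0.009399, 0.011089)   from Y*(Ω₁)=(-0.190869, 0.033925), Y(Ω₂)=(-0.037725, -0.064803)
  term(m=+2) = (-0.000890, 0.005357)   from Y*(Ω₁)=(-0.016204, 0.005948), Y(Ω₂)=(0.155353, -0.273598)
  term(m=+3) = (0.000093, -0.000056)   from Y*(Ω₁)=(-0.000849, 0.000495), Y(Ω₂)=(-0.110178, 0.001187)
  term(m=+4) = (0.000012, 0.000004)   from Y*(Ω₁)=(-0.000030, 0.000025), Y(Ω₂)=(-0.162595, -0.272508)
  term(m=+5) = (-0.000000, -0.000000)   from Y*(Ω₁)=(-0.000001, 0.000001), Y(Ω₂)=(-0.096149, 0.173661)
  term(m=+6) = (0.000000, -0.000000)   from Y*(Ω₁)=(-0.000000, 0.000000), Y(Ω₂)=(-0.302770, 0.006523)
  term(m=+7) = (-0.000000, 0.000000)   from Y*(Ω₁)=(-0.000000, 0.000000), Y(Ω₂)=(0.232923, 0.380992)
Σ over m = (-0.313276, -0.000000); ×(4π/15) → (-0.262450, -0.000000). Real part: -0.262450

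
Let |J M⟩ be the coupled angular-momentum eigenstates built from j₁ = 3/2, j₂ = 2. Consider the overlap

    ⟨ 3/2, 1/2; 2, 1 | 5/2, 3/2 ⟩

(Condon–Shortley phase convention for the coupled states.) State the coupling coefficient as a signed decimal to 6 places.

√[6·1!2!3!/7! · 2!1!3!1!4!1!] = √(144/35)
  +(−1)^0/∏(0,1,1,3,1,0)! = 1/6  (running 1/6)
  +(−1)^1/∏(1,0,0,2,2,1)! = -1/4  (running -1/12)
⟨..|..⟩ = √(144/35)·(-1/12) = -0.169031

−√(1/35) = -0.169031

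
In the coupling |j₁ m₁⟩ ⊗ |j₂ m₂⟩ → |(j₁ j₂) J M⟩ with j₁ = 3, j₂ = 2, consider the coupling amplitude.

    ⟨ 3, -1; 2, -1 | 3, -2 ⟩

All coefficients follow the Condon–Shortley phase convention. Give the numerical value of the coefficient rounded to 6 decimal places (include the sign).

√[7·2!4!2!/9! · 2!4!1!3!1!5!] = √(64)
  +(−1)^0/∏(0,2,4,1,0,1)! = 1/48  (running 1/48)
  +(−1)^1/∏(1,1,3,0,1,2)! = -1/12  (running -1/16)
⟨..|..⟩ = √(64)·(-1/16) = -0.500000

-0.500000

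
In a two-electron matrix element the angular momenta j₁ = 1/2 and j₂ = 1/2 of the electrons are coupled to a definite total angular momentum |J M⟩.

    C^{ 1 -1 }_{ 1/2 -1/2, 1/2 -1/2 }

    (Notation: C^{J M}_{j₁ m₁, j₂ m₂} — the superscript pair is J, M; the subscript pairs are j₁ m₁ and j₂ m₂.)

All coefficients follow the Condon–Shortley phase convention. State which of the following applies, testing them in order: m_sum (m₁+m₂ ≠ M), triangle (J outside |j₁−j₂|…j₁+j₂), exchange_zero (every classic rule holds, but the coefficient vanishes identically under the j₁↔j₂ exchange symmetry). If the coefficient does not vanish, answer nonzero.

m-sum: m₁+m₂ = -1/2+(-1/2) = -1, M = -1  ✓
triangle: |j₁−j₂| = 0 ≤ J = 1 ≤ j₁+j₂ = 1  ✓
exchange: j₁=j₂, m₁=m₂ with (−1)^(j₁+j₂−J) = (−1)^0 = +1 — symmetry imposes no zero
value check: CG = +1 = +1.000000 ≠ 0

nonzero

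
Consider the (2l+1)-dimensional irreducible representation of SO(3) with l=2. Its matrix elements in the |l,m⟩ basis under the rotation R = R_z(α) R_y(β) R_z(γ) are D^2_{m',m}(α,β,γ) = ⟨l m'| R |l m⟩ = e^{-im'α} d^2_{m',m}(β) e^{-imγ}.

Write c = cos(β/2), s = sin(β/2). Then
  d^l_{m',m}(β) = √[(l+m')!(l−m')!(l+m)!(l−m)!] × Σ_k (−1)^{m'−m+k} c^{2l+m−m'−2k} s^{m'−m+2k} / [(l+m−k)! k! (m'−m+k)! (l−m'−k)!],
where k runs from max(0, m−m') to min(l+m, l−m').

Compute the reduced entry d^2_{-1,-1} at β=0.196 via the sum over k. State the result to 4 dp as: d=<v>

d^2_{-1,-1}(β=0.1960) via the finite sum:
With c≡cos(β/2)=0.995202 and s≡sin(β/2)=0.097843, N=[1·6·1·6]^{1/2}=6.000000
Admissible k: 0..1 (factorial args all ≥0)
  k=0: (−1)^0·6.0000/(6)·0.9952^4·0.0978^0 = +0.980945
  k=1: (−1)^1·6.0000/(2)·0.9952^2·0.0978^2 = -0.028445
d^2_{-1,-1}(0.1960) = +0.980945 -0.028445 = +0.952500

d=0.9525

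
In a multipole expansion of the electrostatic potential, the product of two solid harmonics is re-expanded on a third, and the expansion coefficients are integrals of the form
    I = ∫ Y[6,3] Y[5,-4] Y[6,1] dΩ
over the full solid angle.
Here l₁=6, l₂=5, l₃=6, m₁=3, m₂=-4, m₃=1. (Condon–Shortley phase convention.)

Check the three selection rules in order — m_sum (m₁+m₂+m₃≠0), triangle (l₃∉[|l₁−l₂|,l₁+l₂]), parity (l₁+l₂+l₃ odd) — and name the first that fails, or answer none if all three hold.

parity

Σmᵢ = 0  ✓
l₃∈[|l₁−l₂|,l₁+l₂]=[1,11], have l₃=6  ✓
Σlᵢ = 17 ⇒ odd  ✗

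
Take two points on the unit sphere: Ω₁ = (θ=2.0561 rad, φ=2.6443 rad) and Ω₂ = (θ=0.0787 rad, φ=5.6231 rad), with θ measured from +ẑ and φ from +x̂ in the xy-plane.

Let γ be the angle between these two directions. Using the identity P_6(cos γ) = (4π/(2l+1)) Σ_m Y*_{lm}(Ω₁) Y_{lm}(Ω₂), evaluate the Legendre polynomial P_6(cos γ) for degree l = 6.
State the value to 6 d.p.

0.293153

Summing Y*_{l m}(θ₁,φ₁)·Y_{l m}(θ₂,φ₂) over m ∈ [−6, 6]; prefactor 4π/(2·6+1) = 0.966644:
  term(m=-6) = 0.00000 + 0.00000j   from Y*(Ω₁)=-0.22849 - 0.03637j, Y(Ω₂)=-0.00000 - 0.00000j
  term(m=-5) = 0.00000 + 0.00000j   from Y*(Ω₁)=-0.33517 - 0.25752j, Y(Ω₂)=-0.00000 - 0.00000j
  term(m=-4) = 0.00003 + 0.00002j   from Y*(Ω₁)=-0.12366 - 0.27812j, Y(Ω₂)=-0.00012 + 0.00007j
  term(m=-3) = -0.00028 - 0.00015j   from Y*(Ω₁)=-0.01005 + 0.12712j, Y(Ω₂)=-0.00100 + 0.00230j
  term(m=-2) = -0.01034 - 0.00349j   from Y*(Ω₁)=-0.18803 + 0.28938j, Y(Ω₂)=0.00784 + 0.03063j
  term(m=-1) = 0.00145 + 0.00024j   from Y*(Ω₁)=0.00516 - 0.00280j, Y(Ω₂)=0.19841 + 0.15401j
  term(m=+0) = 0.32153 + 0.00000j   from Y*(Ω₁)=0.33774 + 0.00000j, Y(Ω₂)=0.95201 + 0.00000j
  term(m=+1) = 0.00145 - 0.00024j   from Y*(Ω₁)=-0.00516 - 0.00280j, Y(Ω₂)=-0.19841 + 0.15401j
  term(m=+2) = -0.01034 + 0.00349j   from Y*(Ω₁)=-0.18803 - 0.28938j, Y(Ω₂)=0.00784 - 0.03063j
  term(m=+3) = -0.00028 + 0.00015j   from Y*(Ω₁)=0.01005 + 0.12712j, Y(Ω₂)=0.00100 + 0.00230j
  term(m=+4) = 0.00003 - 0.00002j   from Y*(Ω₁)=-0.12366 + 0.27812j, Y(Ω₂)=-0.00012 - 0.00007j
  term(m=+5) = 0.00000 - 0.00000j   from Y*(Ω₁)=0.33517 - 0.25752j, Y(Ω₂)=0.00000 - 0.00000j
  term(m=+6) = 0.00000 - 0.00000j   from Y*(Ω₁)=-0.22849 + 0.03637j, Y(Ω₂)=-0.00000 + 0.00000j
Total Σ_m = 0.30327 - 0.00000j. Multiply by 0.966644: 0.29315 - 0.00000j. P_6(cos γ) = 0.293153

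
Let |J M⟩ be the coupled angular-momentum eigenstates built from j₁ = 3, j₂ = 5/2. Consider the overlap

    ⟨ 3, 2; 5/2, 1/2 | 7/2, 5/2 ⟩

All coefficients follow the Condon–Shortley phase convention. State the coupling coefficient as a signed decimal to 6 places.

j₁+j₂−J=2  J+j₁−j₂=4  J−j₁+j₂=3  j₁+j₂+J+1=10
(j₁±m₁, j₂±m₂, J±M) = (5,1,3,2,6,1)
P² = 4608/7
sum k=0..1:
  [0] +1/72 = 1/72
  [1] −1/48 = -1/48
S = -1/144
C² = P²·S² = 2/63 ; C = -0.178174

-0.178174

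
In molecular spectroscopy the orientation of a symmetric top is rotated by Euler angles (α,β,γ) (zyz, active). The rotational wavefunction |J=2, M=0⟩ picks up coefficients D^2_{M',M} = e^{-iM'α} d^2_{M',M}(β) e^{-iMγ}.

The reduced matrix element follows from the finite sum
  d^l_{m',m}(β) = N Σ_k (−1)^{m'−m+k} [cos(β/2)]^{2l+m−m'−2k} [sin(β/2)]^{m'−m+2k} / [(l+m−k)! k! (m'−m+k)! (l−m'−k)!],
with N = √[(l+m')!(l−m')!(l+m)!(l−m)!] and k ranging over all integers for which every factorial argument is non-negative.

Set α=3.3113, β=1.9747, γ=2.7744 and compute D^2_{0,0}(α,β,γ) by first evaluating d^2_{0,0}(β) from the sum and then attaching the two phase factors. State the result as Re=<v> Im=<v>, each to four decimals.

First d^2_{0,0}(β=1.9747), then the phase factors e^{-i(0)α} and e^{-i(0)γ}:
With c≡cos(β/2)=0.550903 and s≡sin(β/2)=0.834569, N=[2·2·2·2]^{1/2}=4.000000
The bounds max(0,m−m')=0 and min(l+m,l−m')=2 give 3 terms
  k=0: (−1)^0·4.0000/(4)·0.5509^4·0.8346^0 = +0.092109
  k=1: (−1)^1·4.0000/(1)·0.5509^2·0.8346^2 = -0.845542
  k=2: (−1)^2·4.0000/(4)·0.5509^0·0.8346^4 = +0.485120
d^2_{0,0}(1.9747) = +0.092109 -0.845542 +0.485120 = -0.268314
Phases: e^{-i·(0)·3.3113}=+1.000000+0.000000i, e^{-i·(0)·2.7744}=+1.000000+0.000000i ⇒ D=-0.268314+0.000000i

Re=-0.2683 Im=0.0000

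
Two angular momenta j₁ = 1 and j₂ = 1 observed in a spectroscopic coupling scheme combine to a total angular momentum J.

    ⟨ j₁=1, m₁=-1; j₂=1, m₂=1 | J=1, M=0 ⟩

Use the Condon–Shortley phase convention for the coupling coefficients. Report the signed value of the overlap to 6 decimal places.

-0.707107  (= −√(1/2))

triangle: 1!×1!×1!/4! = 1/24
(j±m)!: 0!×2!×2!×0!×1!×1! = 4
prefactor² = (2J+1)×Δ×N² = 1/2
  k=1: −1/(1!×0!×1!×1!×0!×0!) = -1
Σ = -1  ⇒  CG² = 1/2×(-1)² = 1/2
CG = −√(1/2) = -0.707107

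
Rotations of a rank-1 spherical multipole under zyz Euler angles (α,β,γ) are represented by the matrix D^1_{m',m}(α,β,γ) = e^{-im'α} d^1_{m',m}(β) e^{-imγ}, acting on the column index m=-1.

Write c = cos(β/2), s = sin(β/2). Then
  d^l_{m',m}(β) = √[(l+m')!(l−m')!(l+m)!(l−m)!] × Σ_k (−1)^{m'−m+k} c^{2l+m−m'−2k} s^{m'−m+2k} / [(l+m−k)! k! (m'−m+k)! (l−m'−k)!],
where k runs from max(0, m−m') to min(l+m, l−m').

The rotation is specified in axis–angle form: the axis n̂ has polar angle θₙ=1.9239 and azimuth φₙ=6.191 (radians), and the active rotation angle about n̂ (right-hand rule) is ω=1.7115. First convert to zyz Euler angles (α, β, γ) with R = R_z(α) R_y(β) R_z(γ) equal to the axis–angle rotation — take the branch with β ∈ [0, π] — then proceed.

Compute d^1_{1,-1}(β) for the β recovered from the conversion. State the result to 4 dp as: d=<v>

Axis–angle → zyz. n̂ = (sinθₙcosφₙ, sinθₙsinφₙ, cosθₙ) = (+0.934320, -0.086375, -0.345812), ω = 1.7115.
R = I cosω + sinω [n̂]ₓ + (1−cosω) n̂n̂ᵀ gives
  R = [+0.855137, +0.250374, -0.453932; -0.434414, -0.131733, -0.891028; -0.282888, +0.959145, -0.003883]
β = atan2(√(R₁₃²+R₂₃²), R₃₃) = 1.574680; α = atan2(R₂₃, R₁₃) mod 2π = 4.241212; γ = atan2(R₃₂, −R₃₁) mod 2π = 1.283990
d^1_{1,-1}(β=1.5747) via the finite sum:
Half-angle: c=0.705732, s=0.708478. N=√(2·1·1·2)=2.000000
k: max(0,(-1)−(1))=0 … min(1+(-1),1−(1))=0
  k=0: (−1)^2·2.0000/(2)·0.7057^0·0.7085^2 = +0.501942
d^1_{1,-1}(1.5747) = +0.501942

d=0.5019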